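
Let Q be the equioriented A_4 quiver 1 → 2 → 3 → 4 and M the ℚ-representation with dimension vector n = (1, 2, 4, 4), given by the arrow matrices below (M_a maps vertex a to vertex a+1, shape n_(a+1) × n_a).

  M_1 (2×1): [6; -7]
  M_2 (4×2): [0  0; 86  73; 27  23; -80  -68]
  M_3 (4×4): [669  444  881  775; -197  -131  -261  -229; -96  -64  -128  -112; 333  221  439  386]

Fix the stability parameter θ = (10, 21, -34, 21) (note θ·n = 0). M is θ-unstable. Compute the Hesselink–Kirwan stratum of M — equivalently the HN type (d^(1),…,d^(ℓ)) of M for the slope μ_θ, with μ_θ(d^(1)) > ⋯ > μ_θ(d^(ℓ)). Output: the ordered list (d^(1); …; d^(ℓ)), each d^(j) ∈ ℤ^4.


Barcode: M ≅ I[1,4], I[2,4], I[3,3], I[3,4], I[4,4]. HN layers by μ_θ (4 steps, strictly decreasing):
  μ^(1)=21; μ^(2)=-1; μ^(3)=-13/2; μ^(4)=-34

((0, 0, 0, 4); (1, 1, 1, 0); (0, 1, 1, 0); (0, 0, 2, 0))


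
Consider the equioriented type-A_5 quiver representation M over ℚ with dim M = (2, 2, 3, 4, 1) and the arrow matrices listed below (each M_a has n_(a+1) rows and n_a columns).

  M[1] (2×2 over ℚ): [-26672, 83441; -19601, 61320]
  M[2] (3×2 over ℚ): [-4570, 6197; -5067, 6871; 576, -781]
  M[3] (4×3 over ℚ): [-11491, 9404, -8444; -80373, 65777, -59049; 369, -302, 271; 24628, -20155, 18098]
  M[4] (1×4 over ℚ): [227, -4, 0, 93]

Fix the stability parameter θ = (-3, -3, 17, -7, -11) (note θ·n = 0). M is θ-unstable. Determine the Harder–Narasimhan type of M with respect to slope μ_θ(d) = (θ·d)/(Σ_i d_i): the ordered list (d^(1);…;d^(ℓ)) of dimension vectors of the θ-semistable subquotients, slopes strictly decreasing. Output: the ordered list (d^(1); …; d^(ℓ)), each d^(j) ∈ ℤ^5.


Via rank(M_{q-1}∘⋯∘M_p): M ≅ I[1,4], I[1,5], I[3,4], I[4,4].
μ_θ-semistable layers: μ^(1)=5; μ^(2)=-1/3; μ^(3)=-3; μ^(4)=-7

((0, 0, 2, 2, 0); (0, 0, 1, 1, 1); (2, 2, 0, 0, 0); (0, 0, 0, 1, 0))


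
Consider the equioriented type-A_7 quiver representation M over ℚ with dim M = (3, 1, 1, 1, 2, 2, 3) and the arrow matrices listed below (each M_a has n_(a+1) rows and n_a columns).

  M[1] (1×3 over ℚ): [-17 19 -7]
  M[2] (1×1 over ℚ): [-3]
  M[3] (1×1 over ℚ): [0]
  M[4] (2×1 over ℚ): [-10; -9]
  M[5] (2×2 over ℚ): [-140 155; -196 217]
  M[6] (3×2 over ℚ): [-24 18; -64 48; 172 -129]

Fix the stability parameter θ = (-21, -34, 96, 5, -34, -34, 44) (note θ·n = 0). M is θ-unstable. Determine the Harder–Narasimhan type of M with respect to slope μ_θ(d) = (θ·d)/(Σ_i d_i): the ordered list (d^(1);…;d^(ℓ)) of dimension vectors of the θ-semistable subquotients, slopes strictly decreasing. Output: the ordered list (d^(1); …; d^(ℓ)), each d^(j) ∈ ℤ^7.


Barcode: M ≅ I[1,1]^2, I[1,3], I[4,7], I[5,5], I[6,6], I[7,7]^2. HN layers by μ_θ (5 steps, strictly decreasing):
  μ^(1)=96; μ^(2)=44; μ^(3)=-21; μ^(4)=-55/2; μ^(5)=-34

((0, 0, 1, 0, 0, 0, 0); (0, 0, 0, 0, 0, 0, 3); (2, 0, 0, 1, 1, 1, 0); (1, 1, 0, 0, 0, 0, 0); (0, 0, 0, 0, 1, 1, 0))


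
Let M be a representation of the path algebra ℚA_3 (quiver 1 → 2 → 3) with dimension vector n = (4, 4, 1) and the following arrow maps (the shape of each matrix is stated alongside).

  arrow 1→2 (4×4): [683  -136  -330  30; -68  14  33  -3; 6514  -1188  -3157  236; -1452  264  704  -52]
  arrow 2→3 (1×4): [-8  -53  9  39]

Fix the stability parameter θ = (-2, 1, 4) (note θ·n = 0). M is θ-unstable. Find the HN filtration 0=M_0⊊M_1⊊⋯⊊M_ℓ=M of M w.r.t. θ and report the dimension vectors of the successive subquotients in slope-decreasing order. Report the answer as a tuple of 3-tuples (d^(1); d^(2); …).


Via rank(M_{q-1}∘⋯∘M_p): M ≅ I[1,1], I[1,2]^2, I[1,3], I[2,2].
μ_θ-semistable layers: μ^(1)=4; μ^(2)=1; μ^(3)=-2

((0, 0, 1); (0, 4, 0); (4, 0, 0))


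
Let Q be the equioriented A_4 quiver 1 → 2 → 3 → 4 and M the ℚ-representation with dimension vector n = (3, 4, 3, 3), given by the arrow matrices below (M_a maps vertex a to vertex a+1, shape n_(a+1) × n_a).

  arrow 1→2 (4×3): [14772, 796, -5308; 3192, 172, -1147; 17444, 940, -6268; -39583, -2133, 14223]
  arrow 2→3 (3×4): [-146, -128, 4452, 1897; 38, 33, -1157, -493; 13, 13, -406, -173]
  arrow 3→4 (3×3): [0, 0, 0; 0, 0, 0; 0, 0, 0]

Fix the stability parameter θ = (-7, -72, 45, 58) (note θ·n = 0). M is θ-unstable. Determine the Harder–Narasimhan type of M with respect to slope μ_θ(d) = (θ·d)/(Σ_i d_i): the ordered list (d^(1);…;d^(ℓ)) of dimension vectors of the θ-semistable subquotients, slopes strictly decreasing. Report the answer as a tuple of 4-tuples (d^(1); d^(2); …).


Via rank(M_{q-1}∘⋯∘M_p): M ≅ I[1,1], I[1,3]^2, I[2,2], I[2,3], I[4,4]^3.
μ_θ-semistable layers: μ^(1)=58; μ^(2)=45; μ^(3)=-7; μ^(4)=-79/2; μ^(5)=-72

((0, 0, 0, 3); (0, 0, 3, 0); (1, 0, 0, 0); (2, 2, 0, 0); (0, 2, 0, 0))


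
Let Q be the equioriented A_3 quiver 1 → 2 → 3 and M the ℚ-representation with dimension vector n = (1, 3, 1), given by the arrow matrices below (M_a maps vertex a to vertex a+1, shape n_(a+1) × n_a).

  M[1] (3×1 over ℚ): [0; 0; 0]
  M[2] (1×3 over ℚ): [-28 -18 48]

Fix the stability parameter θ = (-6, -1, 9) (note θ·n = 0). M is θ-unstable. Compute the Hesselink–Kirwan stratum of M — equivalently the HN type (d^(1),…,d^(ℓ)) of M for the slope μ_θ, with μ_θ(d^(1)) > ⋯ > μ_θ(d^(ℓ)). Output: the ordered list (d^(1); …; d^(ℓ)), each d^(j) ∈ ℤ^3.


Barcode: M ≅ I[1,1], I[2,2]^2, I[2,3]. HN layers by μ_θ (3 steps, strictly decreasing):
  μ^(1)=9; μ^(2)=-1; μ^(3)=-6

((0, 0, 1); (0, 3, 0); (1, 0, 0))


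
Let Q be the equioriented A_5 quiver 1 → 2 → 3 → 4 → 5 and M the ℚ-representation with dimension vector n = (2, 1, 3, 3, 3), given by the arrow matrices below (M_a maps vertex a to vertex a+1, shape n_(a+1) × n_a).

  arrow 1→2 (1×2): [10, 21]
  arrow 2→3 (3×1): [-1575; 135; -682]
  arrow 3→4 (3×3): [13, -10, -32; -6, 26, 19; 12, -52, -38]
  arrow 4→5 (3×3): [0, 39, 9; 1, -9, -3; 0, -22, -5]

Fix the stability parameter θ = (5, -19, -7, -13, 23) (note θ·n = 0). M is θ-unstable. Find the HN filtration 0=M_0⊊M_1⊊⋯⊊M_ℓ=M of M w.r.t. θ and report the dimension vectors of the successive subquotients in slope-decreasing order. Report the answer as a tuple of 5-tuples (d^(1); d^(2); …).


Via rank(M_{q-1}∘⋯∘M_p): M ≅ I[1,1], I[1,5], I[3,3], I[3,5], I[4,5].
μ_θ-semistable layers: μ^(1)=23; μ^(2)=5; μ^(3)=-7; μ^(4)=-17/2; μ^(5)=-10; μ^(6)=-13

((0, 0, 0, 0, 3); (1, 0, 0, 0, 0); (0, 0, 1, 0, 0); (1, 1, 1, 1, 0); (0, 0, 1, 1, 0); (0, 0, 0, 1, 0))


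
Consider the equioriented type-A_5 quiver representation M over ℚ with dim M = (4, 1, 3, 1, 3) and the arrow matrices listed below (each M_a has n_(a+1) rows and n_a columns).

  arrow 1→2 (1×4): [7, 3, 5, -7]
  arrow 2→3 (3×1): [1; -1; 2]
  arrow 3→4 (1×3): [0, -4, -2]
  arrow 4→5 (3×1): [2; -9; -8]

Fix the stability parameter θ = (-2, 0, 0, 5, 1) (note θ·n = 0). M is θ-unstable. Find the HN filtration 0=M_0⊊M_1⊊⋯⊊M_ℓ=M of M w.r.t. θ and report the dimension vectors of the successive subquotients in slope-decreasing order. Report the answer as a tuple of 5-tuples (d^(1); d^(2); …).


Barcode: M ≅ I[1,1]^3, I[1,3], I[3,3], I[3,5], I[5,5]^2. HN layers by μ_θ (4 steps, strictly decreasing):
  μ^(1)=3; μ^(2)=1; μ^(3)=0; μ^(4)=-2

((0, 0, 0, 1, 1); (0, 0, 0, 0, 2); (0, 1, 3, 0, 0); (4, 0, 0, 0, 0))


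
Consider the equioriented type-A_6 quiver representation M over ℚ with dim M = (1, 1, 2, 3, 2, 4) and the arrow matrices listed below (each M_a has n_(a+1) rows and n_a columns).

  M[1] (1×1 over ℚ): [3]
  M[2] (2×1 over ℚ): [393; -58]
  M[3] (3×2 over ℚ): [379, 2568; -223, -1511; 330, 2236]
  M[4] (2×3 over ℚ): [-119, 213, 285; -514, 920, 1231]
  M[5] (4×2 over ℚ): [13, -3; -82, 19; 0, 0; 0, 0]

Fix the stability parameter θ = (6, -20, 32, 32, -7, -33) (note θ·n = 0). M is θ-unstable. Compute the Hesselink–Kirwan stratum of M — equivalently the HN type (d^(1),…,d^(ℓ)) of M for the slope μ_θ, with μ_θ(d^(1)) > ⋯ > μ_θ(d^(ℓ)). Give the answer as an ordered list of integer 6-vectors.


Barcode: M ≅ I[1,4], I[3,6], I[4,6], I[6,6]^2. HN layers by μ_θ (5 steps, strictly decreasing):
  μ^(1)=32; μ^(2)=6; μ^(3)=-8/3; μ^(4)=-7; μ^(5)=-33

((0, 0, 1, 1, 0, 0); (0, 0, 1, 1, 1, 1); (0, 0, 0, 1, 1, 1); (1, 1, 0, 0, 0, 0); (0, 0, 0, 0, 0, 2))


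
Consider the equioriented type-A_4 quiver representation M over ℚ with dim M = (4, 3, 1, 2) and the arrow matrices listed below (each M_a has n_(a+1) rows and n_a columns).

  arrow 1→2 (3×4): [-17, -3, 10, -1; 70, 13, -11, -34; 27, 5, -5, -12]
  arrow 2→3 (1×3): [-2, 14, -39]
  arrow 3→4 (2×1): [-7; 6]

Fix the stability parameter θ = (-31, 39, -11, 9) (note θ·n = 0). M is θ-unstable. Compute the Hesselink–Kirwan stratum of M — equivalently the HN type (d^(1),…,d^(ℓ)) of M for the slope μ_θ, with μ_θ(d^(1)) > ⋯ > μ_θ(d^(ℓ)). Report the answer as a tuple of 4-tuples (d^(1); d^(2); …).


Interval decomposition of M: I[1,1], I[1,2]^2, I[1,4], I[4,4].
HN type (ℓ=4): μ^(1)=39; μ^(2)=37/3; μ^(3)=9; μ^(4)=-31

((0, 2, 0, 0); (0, 1, 1, 1); (0, 0, 0, 1); (4, 0, 0, 0))


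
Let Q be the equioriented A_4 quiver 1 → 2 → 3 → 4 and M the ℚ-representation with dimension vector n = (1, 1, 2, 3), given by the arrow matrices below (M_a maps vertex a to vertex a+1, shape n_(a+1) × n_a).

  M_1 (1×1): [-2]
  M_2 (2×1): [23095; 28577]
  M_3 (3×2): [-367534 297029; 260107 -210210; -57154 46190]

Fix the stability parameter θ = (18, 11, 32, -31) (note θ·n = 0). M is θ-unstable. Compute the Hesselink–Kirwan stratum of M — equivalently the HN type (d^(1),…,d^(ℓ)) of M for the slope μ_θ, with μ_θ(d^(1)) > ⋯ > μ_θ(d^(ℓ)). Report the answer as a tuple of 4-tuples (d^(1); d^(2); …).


Via rank(M_{q-1}∘⋯∘M_p): M ≅ I[1,4], I[3,4], I[4,4].
μ_θ-semistable layers: μ^(1)=15/2; μ^(2)=1/2; μ^(3)=-31

((1, 1, 1, 1); (0, 0, 1, 1); (0, 0, 0, 1))


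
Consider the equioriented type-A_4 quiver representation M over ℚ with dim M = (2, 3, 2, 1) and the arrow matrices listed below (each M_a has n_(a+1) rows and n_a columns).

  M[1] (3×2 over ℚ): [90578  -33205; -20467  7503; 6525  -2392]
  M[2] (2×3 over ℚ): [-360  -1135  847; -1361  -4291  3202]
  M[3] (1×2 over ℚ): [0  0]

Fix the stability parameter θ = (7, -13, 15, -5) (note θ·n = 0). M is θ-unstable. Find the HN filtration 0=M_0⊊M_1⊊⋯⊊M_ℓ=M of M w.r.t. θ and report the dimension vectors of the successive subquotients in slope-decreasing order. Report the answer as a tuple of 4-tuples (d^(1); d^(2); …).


Via rank(M_{q-1}∘⋯∘M_p): M ≅ I[1,3]^2, I[2,2], I[4,4].
μ_θ-semistable layers: μ^(1)=15; μ^(2)=-3; μ^(3)=-5; μ^(4)=-13

((0, 0, 2, 0); (2, 2, 0, 0); (0, 0, 0, 1); (0, 1, 0, 0))


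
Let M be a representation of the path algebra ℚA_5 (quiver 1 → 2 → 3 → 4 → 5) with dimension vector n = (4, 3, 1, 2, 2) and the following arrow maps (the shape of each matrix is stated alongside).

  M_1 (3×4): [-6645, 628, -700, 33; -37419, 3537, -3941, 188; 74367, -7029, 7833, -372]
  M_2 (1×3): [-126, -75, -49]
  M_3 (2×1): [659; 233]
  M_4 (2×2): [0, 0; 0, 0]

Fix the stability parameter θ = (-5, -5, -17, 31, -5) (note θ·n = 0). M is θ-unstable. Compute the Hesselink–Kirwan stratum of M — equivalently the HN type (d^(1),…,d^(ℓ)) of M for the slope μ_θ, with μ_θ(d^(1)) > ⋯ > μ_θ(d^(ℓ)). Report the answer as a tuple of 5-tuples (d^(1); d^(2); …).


Interval decomposition of M: I[1,1]^2, I[1,2], I[1,4], I[2,2], I[4,4], I[5,5]^2.
HN type (ℓ=3): μ^(1)=31; μ^(2)=-5; μ^(3)=-9

((0, 0, 0, 2, 0); (3, 2, 0, 0, 2); (1, 1, 1, 0, 0))


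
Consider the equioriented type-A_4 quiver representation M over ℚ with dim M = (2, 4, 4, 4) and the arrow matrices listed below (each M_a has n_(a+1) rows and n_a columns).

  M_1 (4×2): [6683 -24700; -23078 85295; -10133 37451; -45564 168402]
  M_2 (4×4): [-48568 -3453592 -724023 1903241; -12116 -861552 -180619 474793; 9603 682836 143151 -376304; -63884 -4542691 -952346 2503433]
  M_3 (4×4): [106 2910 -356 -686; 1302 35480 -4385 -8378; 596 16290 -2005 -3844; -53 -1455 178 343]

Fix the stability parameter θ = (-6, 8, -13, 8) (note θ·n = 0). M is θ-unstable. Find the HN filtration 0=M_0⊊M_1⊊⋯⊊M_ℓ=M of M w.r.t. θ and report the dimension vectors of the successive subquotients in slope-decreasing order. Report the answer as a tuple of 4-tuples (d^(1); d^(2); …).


Interval decomposition of M: I[1,3], I[1,4], I[2,2], I[2,4], I[3,3], I[4,4]^2.
HN type (ℓ=4): μ^(1)=8; μ^(2)=-5/2; μ^(3)=-6; μ^(4)=-13

((0, 1, 0, 4); (0, 3, 3, 0); (2, 0, 0, 0); (0, 0, 1, 0))


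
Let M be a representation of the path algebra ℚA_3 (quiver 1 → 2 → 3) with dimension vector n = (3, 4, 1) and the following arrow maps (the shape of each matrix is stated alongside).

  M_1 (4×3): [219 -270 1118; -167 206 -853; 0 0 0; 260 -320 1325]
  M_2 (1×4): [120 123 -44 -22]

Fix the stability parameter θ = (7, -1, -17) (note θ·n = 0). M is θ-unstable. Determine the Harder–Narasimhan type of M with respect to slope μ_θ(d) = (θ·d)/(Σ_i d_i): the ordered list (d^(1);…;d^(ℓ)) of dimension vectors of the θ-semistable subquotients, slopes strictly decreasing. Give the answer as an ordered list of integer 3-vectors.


Barcode: M ≅ I[1,1], I[1,2], I[1,3], I[2,2]^2. HN layers by μ_θ (4 steps, strictly decreasing):
  μ^(1)=7; μ^(2)=3; μ^(3)=-1; μ^(4)=-11/3

((1, 0, 0); (1, 1, 0); (0, 2, 0); (1, 1, 1))


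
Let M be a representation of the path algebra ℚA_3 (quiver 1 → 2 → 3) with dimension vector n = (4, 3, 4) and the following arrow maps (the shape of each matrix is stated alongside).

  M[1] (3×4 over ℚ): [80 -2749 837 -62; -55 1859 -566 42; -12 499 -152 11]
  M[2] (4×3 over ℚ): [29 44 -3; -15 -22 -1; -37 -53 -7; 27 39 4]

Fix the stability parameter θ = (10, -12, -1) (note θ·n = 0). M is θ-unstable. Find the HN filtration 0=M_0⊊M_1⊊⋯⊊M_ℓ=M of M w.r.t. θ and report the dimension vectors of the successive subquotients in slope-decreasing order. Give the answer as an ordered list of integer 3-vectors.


Via rank(M_{q-1}∘⋯∘M_p): M ≅ I[1,1], I[1,3]^3, I[3,3].
μ_θ-semistable layers: μ^(1)=10; μ^(2)=-1

((1, 0, 0); (3, 3, 4))


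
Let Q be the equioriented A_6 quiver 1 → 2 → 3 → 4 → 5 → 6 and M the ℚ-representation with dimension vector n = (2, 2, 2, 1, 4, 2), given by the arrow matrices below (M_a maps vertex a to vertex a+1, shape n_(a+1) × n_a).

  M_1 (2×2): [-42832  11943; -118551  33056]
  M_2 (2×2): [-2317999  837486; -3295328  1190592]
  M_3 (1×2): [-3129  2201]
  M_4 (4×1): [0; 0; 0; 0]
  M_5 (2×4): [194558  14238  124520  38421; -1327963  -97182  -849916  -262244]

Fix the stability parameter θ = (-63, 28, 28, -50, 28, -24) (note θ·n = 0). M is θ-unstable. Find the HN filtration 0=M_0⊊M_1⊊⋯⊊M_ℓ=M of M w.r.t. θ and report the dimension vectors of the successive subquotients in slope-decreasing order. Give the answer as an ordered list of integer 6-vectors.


Interval decomposition of M: I[1,2], I[1,4], I[3,3], I[5,5]^2, I[5,6]^2.
HN type (ℓ=3): μ^(1)=28; μ^(2)=2; μ^(3)=-63

((0, 1, 1, 0, 2, 0); (0, 1, 1, 1, 2, 2); (2, 0, 0, 0, 0, 0))


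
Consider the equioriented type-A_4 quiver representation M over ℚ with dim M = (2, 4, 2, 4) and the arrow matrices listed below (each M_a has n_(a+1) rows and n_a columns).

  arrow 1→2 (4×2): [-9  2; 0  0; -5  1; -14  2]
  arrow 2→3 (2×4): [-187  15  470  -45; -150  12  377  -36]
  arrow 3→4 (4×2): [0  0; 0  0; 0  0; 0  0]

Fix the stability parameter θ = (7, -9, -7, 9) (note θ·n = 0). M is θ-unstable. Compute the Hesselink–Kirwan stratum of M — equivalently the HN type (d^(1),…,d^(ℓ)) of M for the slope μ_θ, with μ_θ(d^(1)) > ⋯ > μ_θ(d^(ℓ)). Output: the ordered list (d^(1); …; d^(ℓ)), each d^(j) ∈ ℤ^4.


Interval decomposition of M: I[1,3]^2, I[2,2]^2, I[4,4]^4.
HN type (ℓ=3): μ^(1)=9; μ^(2)=-3; μ^(3)=-9

((0, 0, 0, 4); (2, 2, 2, 0); (0, 2, 0, 0))


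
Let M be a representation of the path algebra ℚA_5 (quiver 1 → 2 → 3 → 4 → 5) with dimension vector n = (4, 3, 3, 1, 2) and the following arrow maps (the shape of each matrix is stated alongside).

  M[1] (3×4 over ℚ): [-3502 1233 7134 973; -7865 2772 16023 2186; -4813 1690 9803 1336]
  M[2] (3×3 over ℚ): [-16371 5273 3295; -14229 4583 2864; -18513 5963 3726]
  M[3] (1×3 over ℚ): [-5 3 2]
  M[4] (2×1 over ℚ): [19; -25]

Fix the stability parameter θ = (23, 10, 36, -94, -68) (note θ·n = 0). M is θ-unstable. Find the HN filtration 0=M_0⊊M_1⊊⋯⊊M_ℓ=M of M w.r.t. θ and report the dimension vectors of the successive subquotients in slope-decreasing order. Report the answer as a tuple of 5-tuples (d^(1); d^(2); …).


Interval decomposition of M: I[1,1]^2, I[1,3], I[1,5], I[2,2], I[3,3], I[5,5].
HN type (ℓ=6): μ^(1)=36; μ^(2)=23; μ^(3)=33/2; μ^(4)=10; μ^(5)=-93/5; μ^(6)=-68

((0, 0, 2, 0, 0); (2, 0, 0, 0, 0); (1, 1, 0, 0, 0); (0, 1, 0, 0, 0); (1, 1, 1, 1, 1); (0, 0, 0, 0, 1))


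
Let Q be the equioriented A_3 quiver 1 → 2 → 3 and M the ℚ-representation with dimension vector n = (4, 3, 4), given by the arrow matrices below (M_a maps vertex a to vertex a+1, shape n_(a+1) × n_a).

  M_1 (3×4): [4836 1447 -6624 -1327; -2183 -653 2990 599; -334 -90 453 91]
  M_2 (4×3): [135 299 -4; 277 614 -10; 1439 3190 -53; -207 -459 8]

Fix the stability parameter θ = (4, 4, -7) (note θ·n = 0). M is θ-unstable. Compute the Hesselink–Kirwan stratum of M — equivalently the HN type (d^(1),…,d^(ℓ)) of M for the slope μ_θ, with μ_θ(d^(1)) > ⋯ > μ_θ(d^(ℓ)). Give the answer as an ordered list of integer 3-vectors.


Interval decomposition of M: I[1,1], I[1,3]^3, I[3,3].
HN type (ℓ=3): μ^(1)=4; μ^(2)=1/3; μ^(3)=-7

((1, 0, 0); (3, 3, 3); (0, 0, 1))


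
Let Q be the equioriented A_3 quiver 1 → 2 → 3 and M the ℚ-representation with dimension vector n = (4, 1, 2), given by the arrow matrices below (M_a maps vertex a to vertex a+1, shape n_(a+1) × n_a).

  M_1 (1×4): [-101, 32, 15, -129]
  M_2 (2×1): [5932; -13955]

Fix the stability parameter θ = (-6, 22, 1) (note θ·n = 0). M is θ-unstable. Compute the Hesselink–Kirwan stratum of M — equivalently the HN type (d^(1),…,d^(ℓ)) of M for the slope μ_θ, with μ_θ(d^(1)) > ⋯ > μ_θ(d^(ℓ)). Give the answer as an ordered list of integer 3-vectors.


Interval decomposition of M: I[1,1]^3, I[1,3], I[3,3].
HN type (ℓ=3): μ^(1)=23/2; μ^(2)=1; μ^(3)=-6

((0, 1, 1); (0, 0, 1); (4, 0, 0))


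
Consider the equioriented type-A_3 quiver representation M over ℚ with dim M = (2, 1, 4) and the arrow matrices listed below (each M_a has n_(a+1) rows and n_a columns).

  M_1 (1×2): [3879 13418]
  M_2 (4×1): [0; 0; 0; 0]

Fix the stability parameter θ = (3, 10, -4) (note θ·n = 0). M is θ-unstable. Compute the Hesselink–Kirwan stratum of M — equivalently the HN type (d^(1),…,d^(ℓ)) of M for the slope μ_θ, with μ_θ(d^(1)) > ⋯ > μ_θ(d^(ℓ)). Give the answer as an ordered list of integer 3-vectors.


Via rank(M_{q-1}∘⋯∘M_p): M ≅ I[1,1], I[1,2], I[3,3]^4.
μ_θ-semistable layers: μ^(1)=10; μ^(2)=3; μ^(3)=-4

((0, 1, 0); (2, 0, 0); (0, 0, 4))


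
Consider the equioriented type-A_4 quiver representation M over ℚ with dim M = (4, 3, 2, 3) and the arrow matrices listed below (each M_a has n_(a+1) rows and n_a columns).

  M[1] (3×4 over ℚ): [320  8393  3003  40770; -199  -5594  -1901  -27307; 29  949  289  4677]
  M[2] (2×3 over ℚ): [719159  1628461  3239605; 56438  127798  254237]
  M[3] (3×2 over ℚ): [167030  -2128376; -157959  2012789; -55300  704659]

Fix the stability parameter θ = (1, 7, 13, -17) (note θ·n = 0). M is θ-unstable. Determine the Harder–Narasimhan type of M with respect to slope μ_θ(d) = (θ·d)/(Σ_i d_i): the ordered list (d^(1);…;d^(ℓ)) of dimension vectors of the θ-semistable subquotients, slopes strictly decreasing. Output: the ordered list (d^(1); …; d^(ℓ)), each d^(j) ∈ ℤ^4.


Via rank(M_{q-1}∘⋯∘M_p): M ≅ I[1,1], I[1,2], I[1,4]^2, I[4,4].
μ_θ-semistable layers: μ^(1)=7; μ^(2)=1; μ^(3)=-17

((0, 1, 0, 0); (4, 2, 2, 2); (0, 0, 0, 1))


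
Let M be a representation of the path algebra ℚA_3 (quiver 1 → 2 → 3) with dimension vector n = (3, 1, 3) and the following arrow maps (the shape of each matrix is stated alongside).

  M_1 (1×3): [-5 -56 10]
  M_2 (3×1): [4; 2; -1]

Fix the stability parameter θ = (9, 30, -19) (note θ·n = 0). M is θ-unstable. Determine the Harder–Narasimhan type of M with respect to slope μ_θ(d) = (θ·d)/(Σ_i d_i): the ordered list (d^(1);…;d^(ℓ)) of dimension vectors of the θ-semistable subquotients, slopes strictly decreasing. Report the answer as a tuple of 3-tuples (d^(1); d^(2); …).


Barcode: M ≅ I[1,1]^2, I[1,3], I[3,3]^2. HN layers by μ_θ (3 steps, strictly decreasing):
  μ^(1)=9; μ^(2)=20/3; μ^(3)=-19

((2, 0, 0); (1, 1, 1); (0, 0, 2))


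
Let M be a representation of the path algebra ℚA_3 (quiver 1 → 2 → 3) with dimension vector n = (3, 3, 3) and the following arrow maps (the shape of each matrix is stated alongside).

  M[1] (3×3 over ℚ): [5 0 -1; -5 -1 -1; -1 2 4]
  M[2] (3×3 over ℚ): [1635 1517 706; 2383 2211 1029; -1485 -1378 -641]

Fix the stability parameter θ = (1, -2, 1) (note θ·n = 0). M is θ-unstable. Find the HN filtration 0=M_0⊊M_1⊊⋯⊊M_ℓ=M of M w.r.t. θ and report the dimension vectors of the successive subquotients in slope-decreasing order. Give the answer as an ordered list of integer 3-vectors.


Via rank(M_{q-1}∘⋯∘M_p): M ≅ I[1,3]^3.
μ_θ-semistable layers: μ^(1)=1; μ^(2)=-1/2

((0, 0, 3); (3, 3, 0))


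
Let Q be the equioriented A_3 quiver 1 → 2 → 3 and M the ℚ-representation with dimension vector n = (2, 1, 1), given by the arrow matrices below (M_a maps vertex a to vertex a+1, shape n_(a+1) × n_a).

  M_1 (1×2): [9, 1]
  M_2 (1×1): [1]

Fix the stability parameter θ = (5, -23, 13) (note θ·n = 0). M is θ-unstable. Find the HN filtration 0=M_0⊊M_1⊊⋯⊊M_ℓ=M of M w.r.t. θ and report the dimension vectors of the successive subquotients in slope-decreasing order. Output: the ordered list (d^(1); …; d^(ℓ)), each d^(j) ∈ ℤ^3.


Barcode: M ≅ I[1,1], I[1,3]. HN layers by μ_θ (3 steps, strictly decreasing):
  μ^(1)=13; μ^(2)=5; μ^(3)=-9

((0, 0, 1); (1, 0, 0); (1, 1, 0))


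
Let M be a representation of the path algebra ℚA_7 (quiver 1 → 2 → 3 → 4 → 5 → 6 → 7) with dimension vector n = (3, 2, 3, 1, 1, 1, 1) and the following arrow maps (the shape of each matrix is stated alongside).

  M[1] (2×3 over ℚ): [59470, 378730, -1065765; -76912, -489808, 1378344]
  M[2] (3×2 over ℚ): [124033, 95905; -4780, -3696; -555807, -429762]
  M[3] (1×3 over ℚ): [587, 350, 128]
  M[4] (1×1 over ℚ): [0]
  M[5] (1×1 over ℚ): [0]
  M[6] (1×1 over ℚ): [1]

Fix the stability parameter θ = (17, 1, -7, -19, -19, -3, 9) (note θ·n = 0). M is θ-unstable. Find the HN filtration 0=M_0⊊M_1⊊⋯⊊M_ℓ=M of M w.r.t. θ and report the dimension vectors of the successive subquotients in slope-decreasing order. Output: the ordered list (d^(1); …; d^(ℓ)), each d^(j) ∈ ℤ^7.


Barcode: M ≅ I[1,1]^2, I[1,4], I[2,3], I[3,3], I[5,5], I[6,7]. HN layers by μ_θ (6 steps, strictly decreasing):
  μ^(1)=17; μ^(2)=9; μ^(3)=-2; μ^(4)=-3; μ^(5)=-7; μ^(6)=-19

((2, 0, 0, 0, 0, 0, 0); (0, 0, 0, 0, 0, 0, 1); (1, 1, 1, 1, 0, 0, 0); (0, 1, 1, 0, 0, 1, 0); (0, 0, 1, 0, 0, 0, 0); (0, 0, 0, 0, 1, 0, 0))


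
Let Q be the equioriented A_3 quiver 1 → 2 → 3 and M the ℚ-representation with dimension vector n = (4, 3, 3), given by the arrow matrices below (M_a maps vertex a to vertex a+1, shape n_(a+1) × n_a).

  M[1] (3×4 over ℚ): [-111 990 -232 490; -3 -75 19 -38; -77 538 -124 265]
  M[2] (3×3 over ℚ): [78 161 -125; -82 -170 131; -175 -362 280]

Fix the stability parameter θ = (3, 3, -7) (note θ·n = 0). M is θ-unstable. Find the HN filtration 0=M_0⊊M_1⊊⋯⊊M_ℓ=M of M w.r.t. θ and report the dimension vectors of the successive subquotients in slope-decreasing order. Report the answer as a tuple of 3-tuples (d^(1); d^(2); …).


Barcode: M ≅ I[1,1], I[1,3]^3. HN layers by μ_θ (2 steps, strictly decreasing):
  μ^(1)=3; μ^(2)=-1/3

((1, 0, 0); (3, 3, 3))


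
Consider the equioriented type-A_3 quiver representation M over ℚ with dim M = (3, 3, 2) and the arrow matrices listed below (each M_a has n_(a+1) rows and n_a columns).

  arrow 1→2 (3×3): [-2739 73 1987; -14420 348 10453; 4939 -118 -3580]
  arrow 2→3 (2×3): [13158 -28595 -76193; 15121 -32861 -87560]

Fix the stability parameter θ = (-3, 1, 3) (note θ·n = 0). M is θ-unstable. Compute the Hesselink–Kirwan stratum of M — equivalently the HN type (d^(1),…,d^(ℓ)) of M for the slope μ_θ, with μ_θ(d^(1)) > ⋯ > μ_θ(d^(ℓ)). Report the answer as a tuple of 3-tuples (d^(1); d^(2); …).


Barcode: M ≅ I[1,2], I[1,3]^2. HN layers by μ_θ (3 steps, strictly decreasing):
  μ^(1)=3; μ^(2)=1; μ^(3)=-3

((0, 0, 2); (0, 3, 0); (3, 0, 0))


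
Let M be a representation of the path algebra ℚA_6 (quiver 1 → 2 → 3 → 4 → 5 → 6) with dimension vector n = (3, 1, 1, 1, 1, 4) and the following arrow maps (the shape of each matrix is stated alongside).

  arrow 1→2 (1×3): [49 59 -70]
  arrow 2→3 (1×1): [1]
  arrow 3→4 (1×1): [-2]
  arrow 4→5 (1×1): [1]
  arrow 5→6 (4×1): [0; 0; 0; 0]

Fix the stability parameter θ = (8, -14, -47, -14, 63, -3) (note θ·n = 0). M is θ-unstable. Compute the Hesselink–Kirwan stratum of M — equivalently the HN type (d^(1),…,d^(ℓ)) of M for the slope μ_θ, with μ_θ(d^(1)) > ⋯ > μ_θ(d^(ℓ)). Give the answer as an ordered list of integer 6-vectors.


Via rank(M_{q-1}∘⋯∘M_p): M ≅ I[1,1]^2, I[1,5], I[6,6]^4.
μ_θ-semistable layers: μ^(1)=63; μ^(2)=8; μ^(3)=-3; μ^(4)=-14; μ^(5)=-53/3

((0, 0, 0, 0, 1, 0); (2, 0, 0, 0, 0, 0); (0, 0, 0, 0, 0, 4); (0, 0, 0, 1, 0, 0); (1, 1, 1, 0, 0, 0))


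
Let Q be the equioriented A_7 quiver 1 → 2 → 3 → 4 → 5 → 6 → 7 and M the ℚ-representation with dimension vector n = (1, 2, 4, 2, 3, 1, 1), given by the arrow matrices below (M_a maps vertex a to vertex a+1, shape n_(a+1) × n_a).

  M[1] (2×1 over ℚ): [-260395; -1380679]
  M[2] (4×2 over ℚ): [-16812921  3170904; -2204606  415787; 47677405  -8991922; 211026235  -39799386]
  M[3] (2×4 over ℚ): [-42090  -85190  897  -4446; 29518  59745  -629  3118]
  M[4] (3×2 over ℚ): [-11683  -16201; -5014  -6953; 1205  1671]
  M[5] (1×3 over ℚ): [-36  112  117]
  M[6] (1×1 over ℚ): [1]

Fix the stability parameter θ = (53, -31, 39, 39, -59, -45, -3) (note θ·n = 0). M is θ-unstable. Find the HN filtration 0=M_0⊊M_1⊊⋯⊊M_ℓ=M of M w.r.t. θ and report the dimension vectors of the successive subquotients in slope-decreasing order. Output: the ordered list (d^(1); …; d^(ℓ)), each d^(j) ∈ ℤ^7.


Via rank(M_{q-1}∘⋯∘M_p): M ≅ I[1,7], I[2,5], I[3,3]^2, I[5,5].
μ_θ-semistable layers: μ^(1)=39; μ^(2)=19/3; μ^(3)=-1; μ^(4)=-31; μ^(5)=-59

((0, 0, 2, 0, 0, 0, 0); (0, 0, 1, 1, 1, 0, 0); (1, 1, 1, 1, 1, 1, 1); (0, 1, 0, 0, 0, 0, 0); (0, 0, 0, 0, 1, 0, 0))


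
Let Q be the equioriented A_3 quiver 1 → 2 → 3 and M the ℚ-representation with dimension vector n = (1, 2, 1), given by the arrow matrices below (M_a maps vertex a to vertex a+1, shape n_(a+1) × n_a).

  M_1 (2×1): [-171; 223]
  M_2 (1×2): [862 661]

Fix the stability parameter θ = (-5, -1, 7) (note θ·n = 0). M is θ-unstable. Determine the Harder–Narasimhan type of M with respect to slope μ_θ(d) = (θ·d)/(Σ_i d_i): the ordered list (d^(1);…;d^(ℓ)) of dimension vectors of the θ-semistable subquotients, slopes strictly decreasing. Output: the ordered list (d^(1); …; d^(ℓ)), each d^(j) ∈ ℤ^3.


Via rank(M_{q-1}∘⋯∘M_p): M ≅ I[1,3], I[2,2].
μ_θ-semistable layers: μ^(1)=7; μ^(2)=-1; μ^(3)=-5

((0, 0, 1); (0, 2, 0); (1, 0, 0))


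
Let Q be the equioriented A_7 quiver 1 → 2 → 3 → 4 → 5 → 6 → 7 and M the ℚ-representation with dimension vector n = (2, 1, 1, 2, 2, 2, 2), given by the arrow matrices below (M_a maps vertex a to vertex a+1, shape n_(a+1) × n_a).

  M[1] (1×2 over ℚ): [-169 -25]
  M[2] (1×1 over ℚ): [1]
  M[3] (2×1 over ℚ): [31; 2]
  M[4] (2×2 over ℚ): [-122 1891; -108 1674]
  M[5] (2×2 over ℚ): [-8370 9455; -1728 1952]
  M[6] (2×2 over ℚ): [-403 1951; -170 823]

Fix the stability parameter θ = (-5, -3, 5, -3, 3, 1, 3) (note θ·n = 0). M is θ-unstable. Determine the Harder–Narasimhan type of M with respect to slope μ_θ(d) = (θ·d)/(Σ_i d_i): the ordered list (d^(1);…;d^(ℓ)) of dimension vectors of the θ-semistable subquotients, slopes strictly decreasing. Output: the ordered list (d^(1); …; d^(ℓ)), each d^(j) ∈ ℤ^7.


Interval decomposition of M: I[1,1], I[1,4], I[4,5], I[5,7], I[6,7].
HN type (ℓ=5): μ^(1)=3; μ^(2)=2; μ^(3)=1; μ^(4)=-3; μ^(5)=-5

((0, 0, 0, 0, 1, 0, 2); (0, 0, 0, 0, 1, 1, 0); (0, 0, 1, 1, 0, 1, 0); (0, 1, 0, 1, 0, 0, 0); (2, 0, 0, 0, 0, 0, 0))


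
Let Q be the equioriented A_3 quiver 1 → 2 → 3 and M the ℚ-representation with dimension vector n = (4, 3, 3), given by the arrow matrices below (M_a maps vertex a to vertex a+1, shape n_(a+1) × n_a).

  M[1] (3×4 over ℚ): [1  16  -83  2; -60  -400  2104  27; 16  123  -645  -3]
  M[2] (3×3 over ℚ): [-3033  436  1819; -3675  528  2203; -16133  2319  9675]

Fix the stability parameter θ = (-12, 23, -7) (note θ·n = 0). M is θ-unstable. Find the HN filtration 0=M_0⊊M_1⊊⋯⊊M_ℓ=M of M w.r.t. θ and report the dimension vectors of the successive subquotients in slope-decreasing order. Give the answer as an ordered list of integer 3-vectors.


Interval decomposition of M: I[1,1], I[1,3]^3.
HN type (ℓ=2): μ^(1)=8; μ^(2)=-12

((0, 3, 3); (4, 0, 0))


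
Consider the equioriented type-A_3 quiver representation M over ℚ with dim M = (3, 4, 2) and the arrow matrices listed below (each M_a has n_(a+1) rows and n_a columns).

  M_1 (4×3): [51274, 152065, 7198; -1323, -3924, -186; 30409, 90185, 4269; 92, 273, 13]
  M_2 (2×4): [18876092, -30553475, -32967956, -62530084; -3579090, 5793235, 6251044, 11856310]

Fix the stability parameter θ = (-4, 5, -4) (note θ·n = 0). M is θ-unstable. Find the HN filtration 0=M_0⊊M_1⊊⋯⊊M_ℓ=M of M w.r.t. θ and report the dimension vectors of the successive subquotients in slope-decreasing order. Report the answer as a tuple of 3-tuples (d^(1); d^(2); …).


Via rank(M_{q-1}∘⋯∘M_p): M ≅ I[1,2], I[1,3]^2, I[2,2].
μ_θ-semistable layers: μ^(1)=5; μ^(2)=1/2; μ^(3)=-4

((0, 2, 0); (0, 2, 2); (3, 0, 0))


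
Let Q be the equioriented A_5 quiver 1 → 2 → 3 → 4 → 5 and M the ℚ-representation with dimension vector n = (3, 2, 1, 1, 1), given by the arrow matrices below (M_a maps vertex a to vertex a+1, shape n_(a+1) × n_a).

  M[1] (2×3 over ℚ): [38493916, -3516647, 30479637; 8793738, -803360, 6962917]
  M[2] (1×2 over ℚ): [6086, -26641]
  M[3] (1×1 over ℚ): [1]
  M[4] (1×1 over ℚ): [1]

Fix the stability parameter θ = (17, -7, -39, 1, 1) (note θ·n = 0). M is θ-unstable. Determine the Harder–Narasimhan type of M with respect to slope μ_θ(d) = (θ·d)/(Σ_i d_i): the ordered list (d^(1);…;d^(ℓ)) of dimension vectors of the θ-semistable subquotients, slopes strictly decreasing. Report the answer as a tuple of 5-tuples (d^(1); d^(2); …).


Interval decomposition of M: I[1,1], I[1,2], I[1,5].
HN type (ℓ=4): μ^(1)=17; μ^(2)=5; μ^(3)=1; μ^(4)=-29/3

((1, 0, 0, 0, 0); (1, 1, 0, 0, 0); (0, 0, 0, 1, 1); (1, 1, 1, 0, 0))


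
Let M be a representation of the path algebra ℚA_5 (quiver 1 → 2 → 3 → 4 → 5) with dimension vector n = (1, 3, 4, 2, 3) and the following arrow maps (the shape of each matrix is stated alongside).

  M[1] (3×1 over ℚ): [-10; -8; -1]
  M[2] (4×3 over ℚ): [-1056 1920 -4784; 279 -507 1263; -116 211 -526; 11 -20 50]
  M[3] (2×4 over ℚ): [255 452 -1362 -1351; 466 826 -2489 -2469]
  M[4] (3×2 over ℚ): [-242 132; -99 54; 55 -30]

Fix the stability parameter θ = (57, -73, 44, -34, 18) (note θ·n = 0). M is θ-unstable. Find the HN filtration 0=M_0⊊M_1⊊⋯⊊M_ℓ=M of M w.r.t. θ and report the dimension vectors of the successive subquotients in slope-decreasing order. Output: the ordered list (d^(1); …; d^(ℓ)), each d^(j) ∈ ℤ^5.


Interval decomposition of M: I[1,3], I[2,4], I[2,5], I[3,3], I[5,5]^2.
HN type (ℓ=5): μ^(1)=44; μ^(2)=18; μ^(3)=5; μ^(4)=-8; μ^(5)=-73

((0, 0, 2, 0, 0); (0, 0, 0, 0, 3); (0, 0, 2, 2, 0); (1, 1, 0, 0, 0); (0, 2, 0, 0, 0))


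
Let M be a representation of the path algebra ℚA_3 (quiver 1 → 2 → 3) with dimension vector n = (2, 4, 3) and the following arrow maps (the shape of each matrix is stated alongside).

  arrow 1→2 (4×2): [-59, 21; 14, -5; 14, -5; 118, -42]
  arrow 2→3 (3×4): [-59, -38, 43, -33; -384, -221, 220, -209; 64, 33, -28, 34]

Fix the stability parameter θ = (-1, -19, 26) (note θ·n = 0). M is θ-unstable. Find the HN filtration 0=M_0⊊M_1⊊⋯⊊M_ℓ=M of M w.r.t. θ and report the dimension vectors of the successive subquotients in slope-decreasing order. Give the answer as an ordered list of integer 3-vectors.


Via rank(M_{q-1}∘⋯∘M_p): M ≅ I[1,3]^2, I[2,2], I[2,3].
μ_θ-semistable layers: μ^(1)=26; μ^(2)=-10; μ^(3)=-19

((0, 0, 3); (2, 2, 0); (0, 2, 0))


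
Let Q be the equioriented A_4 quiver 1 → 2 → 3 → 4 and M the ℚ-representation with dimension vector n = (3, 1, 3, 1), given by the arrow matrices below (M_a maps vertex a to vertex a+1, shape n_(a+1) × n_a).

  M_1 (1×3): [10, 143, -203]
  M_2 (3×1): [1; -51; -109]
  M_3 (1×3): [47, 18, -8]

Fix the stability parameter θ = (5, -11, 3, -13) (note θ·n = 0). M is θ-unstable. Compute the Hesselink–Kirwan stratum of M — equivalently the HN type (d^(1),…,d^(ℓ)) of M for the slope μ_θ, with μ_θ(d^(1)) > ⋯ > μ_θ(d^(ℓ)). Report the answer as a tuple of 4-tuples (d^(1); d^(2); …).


Barcode: M ≅ I[1,1]^2, I[1,4], I[3,3]^2. HN layers by μ_θ (3 steps, strictly decreasing):
  μ^(1)=5; μ^(2)=3; μ^(3)=-4

((2, 0, 0, 0); (0, 0, 2, 0); (1, 1, 1, 1))


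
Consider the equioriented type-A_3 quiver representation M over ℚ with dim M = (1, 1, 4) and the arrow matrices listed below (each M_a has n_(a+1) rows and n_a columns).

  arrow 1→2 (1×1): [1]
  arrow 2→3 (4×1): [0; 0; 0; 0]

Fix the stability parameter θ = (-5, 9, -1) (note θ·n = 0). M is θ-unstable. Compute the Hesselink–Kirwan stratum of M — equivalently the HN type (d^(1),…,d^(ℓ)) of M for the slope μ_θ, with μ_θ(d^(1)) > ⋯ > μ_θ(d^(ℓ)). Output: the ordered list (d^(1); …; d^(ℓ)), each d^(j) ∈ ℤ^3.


Via rank(M_{q-1}∘⋯∘M_p): M ≅ I[1,2], I[3,3]^4.
μ_θ-semistable layers: μ^(1)=9; μ^(2)=-1; μ^(3)=-5

((0, 1, 0); (0, 0, 4); (1, 0, 0))


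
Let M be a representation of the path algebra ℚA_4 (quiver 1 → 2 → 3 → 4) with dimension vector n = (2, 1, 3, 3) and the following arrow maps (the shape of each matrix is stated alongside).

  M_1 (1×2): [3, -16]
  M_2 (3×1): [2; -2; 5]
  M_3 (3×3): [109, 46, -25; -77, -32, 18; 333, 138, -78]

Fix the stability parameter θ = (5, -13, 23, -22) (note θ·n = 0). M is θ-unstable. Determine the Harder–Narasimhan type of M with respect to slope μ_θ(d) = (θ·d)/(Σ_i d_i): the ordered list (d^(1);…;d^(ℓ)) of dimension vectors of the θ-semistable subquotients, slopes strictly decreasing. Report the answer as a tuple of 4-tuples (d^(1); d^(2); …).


Interval decomposition of M: I[1,1], I[1,4], I[3,4]^2.
HN type (ℓ=3): μ^(1)=5; μ^(2)=1/2; μ^(3)=-4

((1, 0, 0, 0); (0, 0, 3, 3); (1, 1, 0, 0))


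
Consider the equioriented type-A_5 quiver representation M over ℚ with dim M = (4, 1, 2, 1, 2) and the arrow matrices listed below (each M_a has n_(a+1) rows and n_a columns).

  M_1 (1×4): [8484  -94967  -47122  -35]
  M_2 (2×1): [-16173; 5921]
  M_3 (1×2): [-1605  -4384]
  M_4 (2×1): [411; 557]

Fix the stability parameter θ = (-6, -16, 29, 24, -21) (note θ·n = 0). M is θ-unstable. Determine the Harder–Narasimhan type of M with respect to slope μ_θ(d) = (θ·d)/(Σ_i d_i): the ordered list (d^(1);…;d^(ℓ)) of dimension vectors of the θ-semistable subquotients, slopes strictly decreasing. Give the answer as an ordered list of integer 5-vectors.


Via rank(M_{q-1}∘⋯∘M_p): M ≅ I[1,1]^3, I[1,5], I[3,3], I[5,5].
μ_θ-semistable layers: μ^(1)=29; μ^(2)=32/3; μ^(3)=-6; μ^(4)=-11; μ^(5)=-21

((0, 0, 1, 0, 0); (0, 0, 1, 1, 1); (3, 0, 0, 0, 0); (1, 1, 0, 0, 0); (0, 0, 0, 0, 1))


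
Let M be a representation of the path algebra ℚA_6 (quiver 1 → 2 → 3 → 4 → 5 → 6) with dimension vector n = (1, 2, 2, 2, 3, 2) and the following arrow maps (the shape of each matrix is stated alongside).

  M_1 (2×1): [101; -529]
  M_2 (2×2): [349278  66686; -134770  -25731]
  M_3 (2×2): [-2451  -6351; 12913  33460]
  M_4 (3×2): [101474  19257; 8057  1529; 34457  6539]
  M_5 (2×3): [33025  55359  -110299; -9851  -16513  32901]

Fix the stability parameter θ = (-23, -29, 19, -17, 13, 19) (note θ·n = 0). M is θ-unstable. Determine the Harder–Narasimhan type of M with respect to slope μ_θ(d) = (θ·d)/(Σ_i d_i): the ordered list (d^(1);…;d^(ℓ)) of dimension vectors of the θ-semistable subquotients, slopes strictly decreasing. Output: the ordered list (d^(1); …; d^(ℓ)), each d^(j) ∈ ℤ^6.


Via rank(M_{q-1}∘⋯∘M_p): M ≅ I[1,6], I[2,5], I[5,6].
μ_θ-semistable layers: μ^(1)=19; μ^(2)=13; μ^(3)=1; μ^(4)=-26; μ^(5)=-29

((0, 0, 0, 0, 0, 2); (0, 0, 0, 0, 3, 0); (0, 0, 2, 2, 0, 0); (1, 1, 0, 0, 0, 0); (0, 1, 0, 0, 0, 0))


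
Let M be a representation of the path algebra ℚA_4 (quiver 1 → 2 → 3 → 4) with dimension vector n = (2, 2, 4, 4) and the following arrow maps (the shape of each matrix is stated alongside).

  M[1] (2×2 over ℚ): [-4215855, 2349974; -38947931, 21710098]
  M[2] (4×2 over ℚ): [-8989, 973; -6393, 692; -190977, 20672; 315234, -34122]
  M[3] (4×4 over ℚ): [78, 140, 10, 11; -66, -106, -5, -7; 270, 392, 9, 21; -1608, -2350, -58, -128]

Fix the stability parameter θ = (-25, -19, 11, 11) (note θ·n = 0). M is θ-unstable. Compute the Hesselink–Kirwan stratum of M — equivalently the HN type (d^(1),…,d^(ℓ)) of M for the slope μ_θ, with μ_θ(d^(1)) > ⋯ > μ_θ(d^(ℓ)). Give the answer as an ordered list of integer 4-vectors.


Barcode: M ≅ I[1,3], I[1,4], I[3,4]^2, I[4,4]. HN layers by μ_θ (3 steps, strictly decreasing):
  μ^(1)=11; μ^(2)=-19; μ^(3)=-25

((0, 0, 4, 4); (0, 2, 0, 0); (2, 0, 0, 0))


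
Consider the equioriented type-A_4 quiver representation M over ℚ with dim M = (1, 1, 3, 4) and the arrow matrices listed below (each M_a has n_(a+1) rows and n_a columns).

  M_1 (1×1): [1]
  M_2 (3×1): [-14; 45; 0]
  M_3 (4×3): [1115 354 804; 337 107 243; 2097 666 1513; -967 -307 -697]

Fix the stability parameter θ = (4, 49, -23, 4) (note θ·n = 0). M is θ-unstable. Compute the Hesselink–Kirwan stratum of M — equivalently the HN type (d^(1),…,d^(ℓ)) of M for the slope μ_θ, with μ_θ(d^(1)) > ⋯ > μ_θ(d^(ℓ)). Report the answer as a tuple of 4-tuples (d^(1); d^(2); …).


Via rank(M_{q-1}∘⋯∘M_p): M ≅ I[1,4], I[3,4]^2, I[4,4].
μ_θ-semistable layers: μ^(1)=10; μ^(2)=4; μ^(3)=-23

((0, 1, 1, 1); (1, 0, 0, 3); (0, 0, 2, 0))


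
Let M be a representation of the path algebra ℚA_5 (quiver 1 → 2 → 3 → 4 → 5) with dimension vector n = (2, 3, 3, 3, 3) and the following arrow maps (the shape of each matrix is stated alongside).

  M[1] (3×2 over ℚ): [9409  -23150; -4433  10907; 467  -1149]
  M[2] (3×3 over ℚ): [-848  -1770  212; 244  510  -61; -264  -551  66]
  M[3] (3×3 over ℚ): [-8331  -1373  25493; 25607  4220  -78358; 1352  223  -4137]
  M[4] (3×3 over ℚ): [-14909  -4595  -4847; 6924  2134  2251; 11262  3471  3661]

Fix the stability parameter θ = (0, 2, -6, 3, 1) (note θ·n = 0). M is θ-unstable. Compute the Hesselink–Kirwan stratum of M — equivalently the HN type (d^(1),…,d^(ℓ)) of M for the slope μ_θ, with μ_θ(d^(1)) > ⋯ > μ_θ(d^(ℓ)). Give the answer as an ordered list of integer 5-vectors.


Barcode: M ≅ I[1,2], I[1,5], I[2,3], I[3,5], I[4,5]. HN layers by μ_θ (5 steps, strictly decreasing):
  μ^(1)=2; μ^(2)=0; μ^(3)=-4/3; μ^(4)=-2; μ^(5)=-6

((0, 1, 0, 3, 3); (1, 0, 0, 0, 0); (1, 1, 1, 0, 0); (0, 1, 1, 0, 0); (0, 0, 1, 0, 0))
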